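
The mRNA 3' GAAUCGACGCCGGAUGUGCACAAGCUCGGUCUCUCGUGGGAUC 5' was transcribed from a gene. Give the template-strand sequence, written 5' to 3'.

Written 5'→3' the mRNA is CUAGGGUGCUCUCUGGCUCGAACACGUGUAGGCCGCAGCUAAG, so the coding DNA strand is CTAGGGTGCTCTCTGGCTCGAACACGTGTAGGCCGCAGCTAAG. The template is its reverse complement.

5′-CTTAGCTGCGGCCTACACGTGTTCGAGCCAGAGAGCACCCTAG-3′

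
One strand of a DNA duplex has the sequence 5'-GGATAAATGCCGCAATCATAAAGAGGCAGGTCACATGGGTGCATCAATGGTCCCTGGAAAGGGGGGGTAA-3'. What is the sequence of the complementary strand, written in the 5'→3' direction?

5'-TTACCCCCCCTTTCCAGGGACCATTGATGCACCCATGTGACCTGCCTCTTTATGATTGCGGCATTTATCC-3'

Pairing A↔T and G↔C gives CCTATTTACGGCGTTAGTATTTCTCCGTCCAGTGTACCCACGTAGTTACCAGGGACCTTTCCCCCCCATT, running 3'→5'. Reverse for the 5'→3' convention.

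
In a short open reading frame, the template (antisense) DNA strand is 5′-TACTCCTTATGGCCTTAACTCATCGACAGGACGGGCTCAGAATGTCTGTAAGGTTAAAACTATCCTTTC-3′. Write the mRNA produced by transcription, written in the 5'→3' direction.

5'-GAAAGGAUAGUUUUAACCUUACAGACAUUCUGAGCCCGUCCUGUCGAUGAGUUAAGGCCAUAAGGAGUA-3'

RNA polymerase reads the template 3'→5' and synthesizes mRNA 5'→3' by base-pairing (A→U, T→A, G↔C). The complement of the template is ATGAGGAATACCGGAATTGAGTAGCTGTCCTGCCCGAGTCTTACAGACATTCCAATTTTGATAGGAAAG; antiparallel, so 5'→3' the coding strand is GAAAGGATAGTTTTAACCTTACAGACATTCTGAGCCCGTCCTGTCGATGAGTTAAGGCCATAAGGAGTA. Replace T with U for the mRNA.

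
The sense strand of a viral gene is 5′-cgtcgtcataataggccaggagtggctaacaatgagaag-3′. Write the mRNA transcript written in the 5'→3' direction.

5'-CGUCGUCAUAAUAGGCCAGGAGUGGCUAACAAUGAGAAG-3'

mRNA has the coding-strand sequence with U in place of T.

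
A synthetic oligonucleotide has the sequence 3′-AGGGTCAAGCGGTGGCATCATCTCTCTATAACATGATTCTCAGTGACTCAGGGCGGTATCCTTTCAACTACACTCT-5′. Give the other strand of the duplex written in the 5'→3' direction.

5'-TCCCAGTTCGCCACCGTAGTAGAGAGATATTGTACTAAGAGTCACTGAGTCCCGCCATAGGAAAGTTGATGTGAGA-3'

The strand is given 3'→5', so its complement runs 5'→3' in the same left-to-right order: pair each base A↔T, G↔C.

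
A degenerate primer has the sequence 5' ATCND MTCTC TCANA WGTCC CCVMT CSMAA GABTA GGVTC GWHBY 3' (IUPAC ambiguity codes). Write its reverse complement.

Standard pairs A↔T, G↔C; ambiguity codes pair Y↔R, M↔K, W↔W, S↔S, B↔V, D↔H, N↔N. Complement (TAGNHKAGAGAGTNTWCAGGGGBKAGSKTTCTVATCCBAGCWDVR), then reverse for 5'→3'.

5'-RVDWCGABCCTAVTCTTKSGAKBGGGGACWTNTGAGAGAKHNGAT-3'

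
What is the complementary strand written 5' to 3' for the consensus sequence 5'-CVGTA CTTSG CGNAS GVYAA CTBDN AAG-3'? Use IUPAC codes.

5'-CTTNHVAGTTRBCSTNCGCSAAGTACBG-3'

Standard pairs A↔T, G↔C; ambiguity codes pair Y↔R, S↔S, B↔V, D↔H, N↔N. Complement (GBCATGAASCGCNTSCBRTTGAVHNTTC), then reverse for 5'→3'.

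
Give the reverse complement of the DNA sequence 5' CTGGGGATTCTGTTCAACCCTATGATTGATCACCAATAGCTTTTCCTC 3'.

5'-GAGGAAAAGCTATTGGTGATCAATCATAGGGTTGAACAGAATCCCCAG-3'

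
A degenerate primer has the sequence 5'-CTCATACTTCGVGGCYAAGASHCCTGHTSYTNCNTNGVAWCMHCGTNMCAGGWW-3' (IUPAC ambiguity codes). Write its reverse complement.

5'-WWCCTGKNACGDKGWTBCNANGNARSADCAGGDSTCTTRGCCBCGAAGTATGAG-3'

Standard pairs A↔T, G↔C; ambiguity codes pair Y↔R, M↔K, W↔W, S↔S, H↔D, V↔B, N↔N. Complement (GAGTATGAAGCBCCGRTTCTSDGGACDASRANGNANCBTWGKDGCANKGTCCWW), then reverse for 5'→3'.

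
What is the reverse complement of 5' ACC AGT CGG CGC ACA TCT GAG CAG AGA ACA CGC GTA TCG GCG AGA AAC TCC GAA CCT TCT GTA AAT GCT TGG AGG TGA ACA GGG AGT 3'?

Reading the sequence 3'→5' and pairing each base (A↔T, G↔C) gives the reverse complement directly.

5'-ACTCCCTGTTCACCTCCAAGCATTTACAGAAGGTTCGGAGTTTCTCGCCGATACGCGTGTTCTCTGCTCAGATGTGCGCCGACTGGT-3'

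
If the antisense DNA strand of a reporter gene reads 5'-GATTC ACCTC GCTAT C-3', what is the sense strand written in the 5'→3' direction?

The coding strand is complementary and antiparallel to the template: take the complement (A↔T, G↔C) and reverse.

5'-GATAGCGAGGTGAATC-3'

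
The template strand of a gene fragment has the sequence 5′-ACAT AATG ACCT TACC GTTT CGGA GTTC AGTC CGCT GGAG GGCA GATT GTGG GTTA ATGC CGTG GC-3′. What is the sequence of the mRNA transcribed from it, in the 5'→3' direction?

RNA polymerase reads the template 3'→5' and synthesizes mRNA 5'→3' by base-pairing (A→U, T→A, G↔C). The complement of the template is TGTATTACTGGAATGGCAAAGCCTCAAGTCAGGCGACCTCCCGTCTAACACCCAATTACGGCACCG; antiparallel, so 5'→3' the coding strand is GCCACGGCATTAACCCACAATCTGCCCTCCAGCGGACTGAACTCCGAAACGGTAAGGTCATTATGT. Replace T with U for the mRNA.

5'-GCCACGGCAUUAACCCACAAUCUGCCCUCCAGCGGACUGAACUCCGAAACGGUAAGGUCAUUAUGU-3'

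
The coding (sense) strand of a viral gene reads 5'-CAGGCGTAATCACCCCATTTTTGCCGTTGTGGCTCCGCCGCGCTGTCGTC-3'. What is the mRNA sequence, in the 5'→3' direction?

5'-CAGGCGUAAUCACCCCAUUUUUGCCGUUGUGGCUCCGCCGCGCUGUCGUC-3'

The mRNA is synthesized from the template strand, so it matches the coding strand with T replaced by U.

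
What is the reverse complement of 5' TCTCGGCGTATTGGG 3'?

5′-CCCAATACGCCGAGA-3′

Reading the sequence 3'→5' and pairing each base (A↔T, G↔C) gives the reverse complement directly.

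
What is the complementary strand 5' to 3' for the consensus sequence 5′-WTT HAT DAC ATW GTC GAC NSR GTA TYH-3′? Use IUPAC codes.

Standard pairs A↔T, G↔C; ambiguity codes pair R↔Y, W↔W, S↔S, D↔H, N↔N. Complement (WAADTAHTGTAWCAGCTGNSYCATARD), then reverse for 5'→3'.

5′-DRATACYSNGTCGACWATGTHATDAAW-3′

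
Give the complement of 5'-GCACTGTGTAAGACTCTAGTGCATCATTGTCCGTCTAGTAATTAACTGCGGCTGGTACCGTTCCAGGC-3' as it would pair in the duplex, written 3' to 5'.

3'-CGTGACACATTCTGAGATCACGTAGTAACAGGCAGATCATTAATTGACGCCGACCATGGCAAGGTCCG-5'

Base-pairing A↔T, G↔C gives the complement. The complementary strand is antiparallel, so paired with a 5'→3' strand it runs 3'→5'.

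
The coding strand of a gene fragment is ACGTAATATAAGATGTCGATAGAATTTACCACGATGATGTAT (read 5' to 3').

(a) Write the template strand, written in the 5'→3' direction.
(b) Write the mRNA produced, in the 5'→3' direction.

(a) The template strand is the reverse complement of the coding strand: complement TGCATTATATTCTACAGCTATCTTAAATGGTGCTACTACATA, then reverse.
(b) mRNA matches the coding strand with T→U.

(a) 5'-ATACATCATCGTGGTAAATTCTATCGACATCTTATATTACGT-3'
(b) 5′-ACGUAAUAUAAGAUGUCGAUAGAAUUUACCACGAUGAUGUAU-3′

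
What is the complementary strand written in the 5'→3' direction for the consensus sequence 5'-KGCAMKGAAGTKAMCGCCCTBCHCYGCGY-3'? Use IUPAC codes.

Standard pairs A↔T, G↔C; ambiguity codes pair Y↔R, M↔K, B↔V, H↔D. Complement (MCGTKMCTTCAMTKGCGGGAVGDGRCGCR), then reverse for 5'→3'.

5'-RCGCRGDGVAGGGCGKTMACTTCMKTGCM-3'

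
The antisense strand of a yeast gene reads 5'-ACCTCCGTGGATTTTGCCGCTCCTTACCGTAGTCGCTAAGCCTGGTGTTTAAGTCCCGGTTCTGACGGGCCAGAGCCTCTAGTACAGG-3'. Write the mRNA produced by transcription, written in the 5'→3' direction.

5′-CCUGUACUAGAGGCUCUGGCCCGUCAGAACCGGGACUUAAACACCAGGCUUAGCGACUACGGUAAGGAGCGGCAAAAUCCACGGAGGU-3′

RNA polymerase reads the template 3'→5' and synthesizes mRNA 5'→3' by base-pairing (A→U, T→A, G↔C). The complement of the template is TGGAGGCACCTAAAACGGCGAGGAATGGCATCAGCGATTCGGACCACAAATTCAGGGCCAAGACTGCCCGGTCTCGGAGATCATGTCC; antiparallel, so 5'→3' the coding strand is CCTGTACTAGAGGCTCTGGCCCGTCAGAACCGGGACTTAAACACCAGGCTTAGCGACTACGGTAAGGAGCGGCAAAATCCACGGAGGT. Replace T with U for the mRNA.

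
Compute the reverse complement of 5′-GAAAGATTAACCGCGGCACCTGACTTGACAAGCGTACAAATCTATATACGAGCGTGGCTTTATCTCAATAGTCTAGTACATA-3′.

Complement each base (A↔T, G↔C): CTTTCTAATTGGCGCCGTGGACTGAACTGTTCGCATGTTTAGATATATGCTCGCACCGAAATAGAGTTATCAGATCATGTAT. Then reverse.

5'-TATGTACTAGACTATTGAGATAAAGCCACGCTCGTATATAGATTTGTACGCTTGTCAAGTCAGGTGCCGCGGTTAATCTTTC-3'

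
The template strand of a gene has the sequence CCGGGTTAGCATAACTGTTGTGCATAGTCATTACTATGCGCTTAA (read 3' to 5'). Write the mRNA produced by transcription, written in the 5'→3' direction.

5′-GGCCCAAUCGUAUUGACAACACGUAUCAGUAAUGAUACGCGAAUU-3′

Reading the template 3'→5' as shown, RNA polymerase pairs each base (A→U, T→A, G↔C) to build mRNA 5'→3' directly.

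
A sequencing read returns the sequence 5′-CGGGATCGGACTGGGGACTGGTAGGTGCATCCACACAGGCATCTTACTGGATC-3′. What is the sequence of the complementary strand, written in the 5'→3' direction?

5'-GATCCAGTAAGATGCCTGTGTGGATGCACCTACCAGTCCCCAGTCCGATCCCG-3'

The complement of CGGGATCGGACTGGGGACTGGTAGGTGCATCCACACAGGCATCTTACTGGATC is GCCCTAGCCTGACCCCTGACCATCCACGTAGGTGTGTCCGTAGAATGACCTAG (A↔T, G↔C). DNA strands are antiparallel, so the complementary strand runs 3'→5'; reversing gives the 5'→3' form.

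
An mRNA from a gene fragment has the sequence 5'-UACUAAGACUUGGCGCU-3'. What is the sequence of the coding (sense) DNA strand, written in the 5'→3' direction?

5'-TACTAAGACTTGGCGCT-3'

The coding DNA strand has the same 5'→3' sequence as the mRNA with U replaced by T.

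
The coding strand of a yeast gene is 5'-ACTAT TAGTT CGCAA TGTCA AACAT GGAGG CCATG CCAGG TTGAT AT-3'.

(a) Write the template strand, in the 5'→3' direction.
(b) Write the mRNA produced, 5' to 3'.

(a) 5'-ATATCAACCTGGCATGGCCTCCATGTTTGACATTGCGAACTAATAGT-3'
(b) 5'-ACUAUUAGUUCGCAAUGUCAAACAUGGAGGCCAUGCCAGGUUGAUAU-3'

(a) The template strand is the reverse complement of the coding strand: complement TGATAATCAAGCGTTACAGTTTGTACCTCCGGTACGGTCCAACTATA, then reverse.
(b) mRNA matches the coding strand with T→U.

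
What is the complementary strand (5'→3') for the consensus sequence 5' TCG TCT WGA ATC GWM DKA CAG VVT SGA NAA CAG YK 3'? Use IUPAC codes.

5'-MRCTGTTNTCSABBCTGTMHKWCGATTCWAGACGA-3'

Standard pairs A↔T, G↔C; ambiguity codes pair Y↔R, M↔K, W↔W, S↔S, D↔H, V↔B, N↔N. Complement (AGCAGAWCTTAGCWKHMTGTCBBASCTNTTGTCRM), then reverse for 5'→3'.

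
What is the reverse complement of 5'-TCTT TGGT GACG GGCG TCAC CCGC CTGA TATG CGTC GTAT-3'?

5'-ATACGACGCATATCAGGCGGGTGACGCCCGTCACCAAAGA-3'

Reading the sequence 3'→5' and pairing each base (A↔T, G↔C) gives the reverse complement directly.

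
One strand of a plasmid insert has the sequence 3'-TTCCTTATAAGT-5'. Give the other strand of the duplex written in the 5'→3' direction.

The strand is given 3'→5', so its complement runs 5'→3' in the same left-to-right order: pair each base A↔T, G↔C.

5'-AAGGAATATTCA-3'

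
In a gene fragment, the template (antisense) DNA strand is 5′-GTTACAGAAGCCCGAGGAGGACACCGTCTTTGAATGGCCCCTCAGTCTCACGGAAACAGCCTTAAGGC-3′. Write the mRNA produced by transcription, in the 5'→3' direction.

5'-GCCUUAAGGCUGUUUCCGUGAGACUGAGGGGCCAUUCAAAGACGGUGUCCUCCUCGGGCUUCUGUAAC-3'

RNA polymerase reads the template 3'→5' and synthesizes mRNA 5'→3' by base-pairing (A→U, T→A, G↔C). The complement of the template is CAATGTCTTCGGGCTCCTCCTGTGGCAGAAACTTACCGGGGAGTCAGAGTGCCTTTGTCGGAATTCCG; antiparallel, so 5'→3' the coding strand is GCCTTAAGGCTGTTTCCGTGAGACTGAGGGGCCATTCAAAGACGGTGTCCTCCTCGGGCTTCTGTAAC. Replace T with U for the mRNA.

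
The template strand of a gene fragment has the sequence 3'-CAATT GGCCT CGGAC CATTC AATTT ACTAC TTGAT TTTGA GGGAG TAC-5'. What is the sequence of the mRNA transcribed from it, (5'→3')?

Reading the template 3'→5' as shown, RNA polymerase pairs each base (A→U, T→A, G↔C) to build mRNA 5'→3' directly.

5'-GUUAACCGGAGCCUGGUAAGUUAAAUGAUGAACUAAAACUCCCUCAUG-3'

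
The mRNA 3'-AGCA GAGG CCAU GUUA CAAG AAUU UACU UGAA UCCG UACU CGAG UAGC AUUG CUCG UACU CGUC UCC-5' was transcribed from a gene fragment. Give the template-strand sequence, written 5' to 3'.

Written 5'→3' the mRNA is CCUCUGCUCAUGCUCGUUACGAUGAGCUCAUGCCUAAGUUCAUUUAAGAACAUUGUACCGGAGACGA, so the coding DNA strand is CCTCTGCTCATGCTCGTTACGATGAGCTCATGCCTAAGTTCATTTAAGAACATTGTACCGGAGACGA. The template is its reverse complement.

5'-TCGTCTCCGGTACAATGTTCTTAAATGAACTTAGGCATGAGCTCATCGTAACGAGCATGAGCAGAGG-3'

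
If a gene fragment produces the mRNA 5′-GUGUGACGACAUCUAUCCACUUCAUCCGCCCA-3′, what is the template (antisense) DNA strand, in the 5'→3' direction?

Replace U with T to get the coding DNA strand: GTGTGACGACATCTATCCACTTCATCCGCCCA. The template strand is its reverse complement (complement CACACTGCTGTAGATAGGTGAAGTAGGCGGGT, then reverse).

5'-TGGGCGGATGAAGTGGATAGATGTCGTCACAC-3'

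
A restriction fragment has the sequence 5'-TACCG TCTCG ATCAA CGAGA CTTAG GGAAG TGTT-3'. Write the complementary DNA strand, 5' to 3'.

5′-AACACTTCCCTAAGTCTCGTTGATCGAGACGGTA-3′

The complement of TACCGTCTCGATCAACGAGACTTAGGGAAGTGTT is ATGGCAGAGCTAGTTGCTCTGAATCCCTTCACAA (A↔T, G↔C). DNA strands are antiparallel, so the complementary strand runs 3'→5'; reversing gives the 5'→3' form.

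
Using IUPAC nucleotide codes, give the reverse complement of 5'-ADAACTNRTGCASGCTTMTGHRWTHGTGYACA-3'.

5'-TGTRCACDAWYDCAKAAGCSTGCAYNAGTTHT-3'

Standard pairs A↔T, G↔C; ambiguity codes pair R↔Y, M↔K, W↔W, S↔S, D↔H, N↔N. Complement (THTTGANYACGTSCGAAKACDYWADCACRTGT), then reverse for 5'→3'.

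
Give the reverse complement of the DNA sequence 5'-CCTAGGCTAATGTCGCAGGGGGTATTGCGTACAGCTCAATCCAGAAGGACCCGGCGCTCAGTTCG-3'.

5'-CGAACTGAGCGCCGGGTCCTTCTGGATTGAGCTGTACGCAATACCCCCTGCGACATTAGCCTAGG-3'

Complement each base (A↔T, G↔C): GGATCCGATTACAGCGTCCCCCATAACGCATGTCGAGTTAGGTCTTCCTGGGCCGCGAGTCAAGC. Then reverse.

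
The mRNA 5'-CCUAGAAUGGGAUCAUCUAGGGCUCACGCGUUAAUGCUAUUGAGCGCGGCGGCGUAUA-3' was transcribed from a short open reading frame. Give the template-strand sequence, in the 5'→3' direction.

Replace U with T to get the coding DNA strand: CCTAGAATGGGATCATCTAGGGCTCACGCGTTAATGCTATTGAGCGCGGCGGCGTATA. The template strand is its reverse complement (complement GGATCTTACCCTAGTAGATCCCGAGTGCGCAATTACGATAACTCGCGCCGCCGCATAT, then reverse).

5'-TATACGCCGCCGCGCTCAATAGCATTAACGCGTGAGCCCTAGATGATCCCATTCTAGG-3'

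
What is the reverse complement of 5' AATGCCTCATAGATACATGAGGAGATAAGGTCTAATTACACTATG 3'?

Complement each base (A↔T, G↔C): TTACGGAGTATCTATGTACTCCTCTATTCCAGATTAATGTGATAC. Then reverse.

5'-CATAGTGTAATTAGACCTTATCTCCTCATGTATCTATGAGGCATT-3'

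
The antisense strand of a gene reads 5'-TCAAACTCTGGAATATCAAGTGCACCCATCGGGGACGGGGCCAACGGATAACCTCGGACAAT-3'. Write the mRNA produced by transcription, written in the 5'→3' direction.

The mRNA has the sequence of the coding strand (reverse complement of the template) with T→U. Reverse complement of TCAAACTCTGGAATATCAAGTGCACCCATCGGGGACGGGGCCAACGGATAACCTCGGACAAT is ATTGTCCGAGGTTATCCGTTGGCCCCGTCCCCGATGGGTGCACTTGATATTCCAGAGTTTGA; then T→U.

5'-AUUGUCCGAGGUUAUCCGUUGGCCCCGUCCCCGAUGGGUGCACUUGAUAUUCCAGAGUUUGA-3'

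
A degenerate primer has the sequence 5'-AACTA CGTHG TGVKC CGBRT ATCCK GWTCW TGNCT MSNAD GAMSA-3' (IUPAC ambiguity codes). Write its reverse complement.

5′-TSKTCHTNSKAGNCAWGAWCMGGATAYVCGGMBCACDACGTAGTT-3′

Standard pairs A↔T, G↔C; ambiguity codes pair R↔Y, M↔K, W↔W, S↔S, B↔V, D↔H, N↔N. Complement (TTGATGCADCACBMGGCVYATAGGMCWAGWACNGAKSNTHCTKST), then reverse for 5'→3'.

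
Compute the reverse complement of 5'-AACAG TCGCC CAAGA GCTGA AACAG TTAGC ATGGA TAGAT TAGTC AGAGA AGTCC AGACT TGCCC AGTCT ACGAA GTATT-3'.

5'-AATACTTCGTAGACTGGGCAAGTCTGGACTTCTCTGACTAATCTATCCATGCTAACTGTTTCAGCTCTTGGGCGACTGTT-3'

Reading the sequence 3'→5' and pairing each base (A↔T, G↔C) gives the reverse complement directly.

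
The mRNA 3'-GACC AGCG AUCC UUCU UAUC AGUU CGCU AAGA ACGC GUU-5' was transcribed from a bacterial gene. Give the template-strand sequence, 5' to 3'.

5'-CTGGTCGCTAGGAAGAATAGTCAAGCGATTCTTGCGCAA-3'

Written 5'→3' the mRNA is UUGCGCAAGAAUCGCUUGACUAUUCUUCCUAGCGACCAG, so the coding DNA strand is TTGCGCAAGAATCGCTTGACTATTCTTCCTAGCGACCAG. The template is its reverse complement.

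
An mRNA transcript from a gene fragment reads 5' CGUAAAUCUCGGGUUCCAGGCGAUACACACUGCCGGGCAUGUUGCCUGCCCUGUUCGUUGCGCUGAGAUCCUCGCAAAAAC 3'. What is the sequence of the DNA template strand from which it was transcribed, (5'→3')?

Replace U with T to get the coding DNA strand: CGTAAATCTCGGGTTCCAGGCGATACACACTGCCGGGCATGTTGCCTGCCCTGTTCGTTGCGCTGAGATCCTCGCAAAAAC. The template strand is its reverse complement (complement GCATTTAGAGCCCAAGGTCCGCTATGTGTGACGGCCCGTACAACGGACGGGACAAGCAACGCGACTCTAGGAGCGTTTTTG, then reverse).

5'-GTTTTTGCGAGGATCTCAGCGCAACGAACAGGGCAGGCAACATGCCCGGCAGTGTGTATCGCCTGGAACCCGAGATTTACG-3'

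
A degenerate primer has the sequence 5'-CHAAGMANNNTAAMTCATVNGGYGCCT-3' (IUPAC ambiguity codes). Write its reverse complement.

Standard pairs A↔T, G↔C; ambiguity codes pair Y↔R, M↔K, H↔D, V↔B, N↔N. Complement (GDTTCKTNNNATTKAGTABNCCRCGGA), then reverse for 5'→3'.

5′-AGGCRCCNBATGAKTTANNNTKCTTDG-3′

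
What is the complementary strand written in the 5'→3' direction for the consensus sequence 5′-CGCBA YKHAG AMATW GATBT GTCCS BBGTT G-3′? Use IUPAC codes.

Standard pairs A↔T, G↔C; ambiguity codes pair Y↔R, M↔K, W↔W, S↔S, B↔V, H↔D. Complement (GCGVTRMDTCTKTAWCTAVACAGGSVVCAAC), then reverse for 5'→3'.

5'-CAACVVSGGACAVATCWATKTCTDMRTVGCG-3'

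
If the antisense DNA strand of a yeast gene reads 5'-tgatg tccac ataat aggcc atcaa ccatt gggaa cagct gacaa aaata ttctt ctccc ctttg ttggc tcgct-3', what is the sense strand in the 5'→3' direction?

5'-AGCGAGCCAACAAAGGGGAGAAGAATATTTTTGTCAGCTGTTCCCAATGGTTGATGGCCTATTATGTGGACATCA-3'

The coding strand is complementary and antiparallel to the template: take the complement (A↔T, G↔C) and reverse.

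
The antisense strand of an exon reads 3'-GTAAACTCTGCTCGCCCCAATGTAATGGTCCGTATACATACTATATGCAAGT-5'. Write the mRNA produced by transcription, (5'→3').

Reading the template 3'→5' as shown, RNA polymerase pairs each base (A→U, T→A, G↔C) to build mRNA 5'→3' directly.

5'-CAUUUGAGACGAGCGGGGUUACAUUACCAGGCAUAUGUAUGAUAUACGUUCA-3'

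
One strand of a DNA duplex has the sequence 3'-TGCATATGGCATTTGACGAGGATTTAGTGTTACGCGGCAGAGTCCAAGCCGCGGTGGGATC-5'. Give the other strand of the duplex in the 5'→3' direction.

5′-ACGTATACCGTAAACTGCTCCTAAATCACAATGCGCCGTCTCAGGTTCGGCGCCACCCTAG-3′

The strand is given 3'→5', so its complement runs 5'→3' in the same left-to-right order: pair each base A↔T, G↔C.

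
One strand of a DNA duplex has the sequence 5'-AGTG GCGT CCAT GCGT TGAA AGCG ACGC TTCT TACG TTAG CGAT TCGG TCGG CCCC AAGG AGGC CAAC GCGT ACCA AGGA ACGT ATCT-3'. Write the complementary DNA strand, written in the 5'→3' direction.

5'-AGATACGTTCCTTGGTACGCGTTGGCCTCCTTGGGGCCGACCGAATCGCTAACGTAAGAAGCGTCGCTTTCAACGCATGGACGCCACT-3'

Pairing A↔T and G↔C gives TCACCGCAGGTACGCAACTTTCGCTGCGAAGAATGCAATCGCTAAGCCAGCCGGGGTTCCTCCGGTTGCGCATGGTTCCTTGCATAGA, running 3'→5'. Reverse for the 5'→3' convention.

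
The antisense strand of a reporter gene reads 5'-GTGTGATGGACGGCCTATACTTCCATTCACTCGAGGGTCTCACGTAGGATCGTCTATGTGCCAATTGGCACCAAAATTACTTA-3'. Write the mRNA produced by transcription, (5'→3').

5'-UAAGUAAUUUUGGUGCCAAUUGGCACAUAGACGAUCCUACGUGAGACCCUCGAGUGAAUGGAAGUAUAGGCCGUCCAUCACAC-3'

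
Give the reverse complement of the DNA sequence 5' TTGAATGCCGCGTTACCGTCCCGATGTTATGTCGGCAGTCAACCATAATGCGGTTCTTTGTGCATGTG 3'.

5'-CACATGCACAAAGAACCGCATTATGGTTGACTGCCGACATAACATCGGGACGGTAACGCGGCATTCAA-3'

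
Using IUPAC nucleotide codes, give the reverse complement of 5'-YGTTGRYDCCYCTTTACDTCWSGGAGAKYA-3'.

Standard pairs A↔T, G↔C; ambiguity codes pair R↔Y, K↔M, W↔W, S↔S, D↔H. Complement (RCAACYRHGGRGAAATGHAGWSCCTCTMRT), then reverse for 5'→3'.

5'-TRMTCTCCSWGAHGTAAAGRGGHRYCAACR-3'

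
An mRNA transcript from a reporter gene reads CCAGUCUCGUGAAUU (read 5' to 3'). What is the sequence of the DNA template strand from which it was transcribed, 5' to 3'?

5'-AATTCACGAGACTGG-3'

Replace U with T to get the coding DNA strand: CCAGTCTCGTGAATT. The template strand is its reverse complement (complement GGTCAGAGCACTTAA, then reverse).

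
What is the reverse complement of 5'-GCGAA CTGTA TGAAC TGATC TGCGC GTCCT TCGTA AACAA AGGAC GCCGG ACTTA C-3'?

Reading the sequence 3'→5' and pairing each base (A↔T, G↔C) gives the reverse complement directly.

5'-GTAAGTCCGGCGTCCTTTGTTTACGAAGGACGCGCAGATCAGTTCATACAGTTCGC-3'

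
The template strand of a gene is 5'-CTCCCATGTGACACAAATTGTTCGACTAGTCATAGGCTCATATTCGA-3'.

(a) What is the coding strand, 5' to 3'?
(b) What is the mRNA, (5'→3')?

(a) The coding strand is the reverse complement of the template: complement GAGGGTACACTGTGTTTAACAAGCTGATCAGTATCCGAGTATAAGCT, then reverse.
(b) mRNA has the coding-strand sequence with T→U.

(a) 5'-TCGAATATGAGCCTATGACTAGTCGAACAATTTGTGTCACATGGGAG-3'
(b) 5′-UCGAAUAUGAGCCUAUGACUAGUCGAACAAUUUGUGUCACAUGGGAG-3′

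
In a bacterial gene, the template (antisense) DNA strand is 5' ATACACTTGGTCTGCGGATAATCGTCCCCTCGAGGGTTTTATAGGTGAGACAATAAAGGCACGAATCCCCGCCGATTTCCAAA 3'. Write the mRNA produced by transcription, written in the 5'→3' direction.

5'-UUUGGAAAUCGGCGGGGAUUCGUGCCUUUAUUGUCUCACCUAUAAAACCCUCGAGGGGACGAUUAUCCGCAGACCAAGUGUAU-3'

RNA polymerase reads the template 3'→5' and synthesizes mRNA 5'→3' by base-pairing (A→U, T→A, G↔C). The complement of the template is TATGTGAACCAGACGCCTATTAGCAGGGGAGCTCCCAAAATATCCACTCTGTTATTTCCGTGCTTAGGGGCGGCTAAAGGTTT; antiparallel, so 5'→3' the coding strand is TTTGGAAATCGGCGGGGATTCGTGCCTTTATTGTCTCACCTATAAAACCCTCGAGGGGACGATTATCCGCAGACCAAGTGTAT. Replace T with U for the mRNA.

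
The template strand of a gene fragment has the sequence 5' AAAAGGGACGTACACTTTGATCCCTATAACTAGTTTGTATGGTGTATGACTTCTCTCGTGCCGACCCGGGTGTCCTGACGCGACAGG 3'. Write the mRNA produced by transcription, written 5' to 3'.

5′-CCUGUCGCGUCAGGACACCCGGGUCGGCACGAGAGAAGUCAUACACCAUACAAACUAGUUAUAGGGAUCAAAGUGUACGUCCCUUUU-3′

The mRNA has the sequence of the coding strand (reverse complement of the template) with T→U. Reverse complement of AAAAGGGACGTACACTTTGATCCCTATAACTAGTTTGTATGGTGTATGACTTCTCTCGTGCCGACCCGGGTGTCCTGACGCGACAGG is CCTGTCGCGTCAGGACACCCGGGTCGGCACGAGAGAAGTCATACACCATACAAACTAGTTATAGGGATCAAAGTGTACGTCCCTTTT; then T→U.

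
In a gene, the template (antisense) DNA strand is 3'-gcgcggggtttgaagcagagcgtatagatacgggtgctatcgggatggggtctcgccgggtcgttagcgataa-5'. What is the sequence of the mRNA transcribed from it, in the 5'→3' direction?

5'-CGCGCCCCAAACUUCGUCUCGCAUAUCUAUGCCCACGAUAGCCCUACCCCAGAGCGGCCCAGCAAUCGCUAUU-3'

Reading the template 3'→5' as shown, RNA polymerase pairs each base (A→U, T→A, G↔C) to build mRNA 5'→3' directly.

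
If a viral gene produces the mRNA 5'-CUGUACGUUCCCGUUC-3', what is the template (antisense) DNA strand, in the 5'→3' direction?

Replace U with T to get the coding DNA strand: CTGTACGTTCCCGTTC. The template strand is its reverse complement (complement GACATGCAAGGGCAAG, then reverse).

5'-GAACGGGAACGTACAG-3'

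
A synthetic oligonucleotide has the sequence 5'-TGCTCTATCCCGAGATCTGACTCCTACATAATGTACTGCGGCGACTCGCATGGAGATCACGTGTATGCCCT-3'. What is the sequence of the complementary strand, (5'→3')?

5'-AGGGCATACACGTGATCTCCATGCGAGTCGCCGCAGTACATTATGTAGGAGTCAGATCTCGGGATAGAGCA-3'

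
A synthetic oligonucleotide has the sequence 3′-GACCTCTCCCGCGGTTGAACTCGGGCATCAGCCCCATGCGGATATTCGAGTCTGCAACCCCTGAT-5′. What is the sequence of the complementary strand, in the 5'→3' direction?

5'-CTGGAGAGGGCGCCAACTTGAGCCCGTAGTCGGGGTACGCCTATAAGCTCAGACGTTGGGGACTA-3'

The strand is given 3'→5', so its complement runs 5'→3' in the same left-to-right order: pair each base A↔T, G↔C.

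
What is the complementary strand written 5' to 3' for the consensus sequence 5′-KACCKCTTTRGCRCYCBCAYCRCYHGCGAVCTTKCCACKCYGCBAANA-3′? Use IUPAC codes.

5'-TNTTVGCRGMGTGGMAAGBTCGCDRGYGRTGVGRGYGCYAAAGMGGTM-3'

Standard pairs A↔T, G↔C; ambiguity codes pair R↔Y, K↔M, B↔V, H↔D, N↔N. Complement (MTGGMGAAAYCGYGRGVGTRGYGRDCGCTBGAAMGGTGMGRCGVTTNT), then reverse for 5'→3'.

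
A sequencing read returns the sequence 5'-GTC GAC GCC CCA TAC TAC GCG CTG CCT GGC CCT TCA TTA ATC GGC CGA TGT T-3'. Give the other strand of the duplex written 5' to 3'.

Pairing A↔T and G↔C gives CAGCTGCGGGGTATGATGCGCGACGGACCGGGAAGTAATTAGCCGGCTACAA, running 3'→5'. Reverse for the 5'→3' convention.

5'-AACATCGGCCGATTAATGAAGGGCCAGGCAGCGCGTAGTATGGGGCGTCGAC-3'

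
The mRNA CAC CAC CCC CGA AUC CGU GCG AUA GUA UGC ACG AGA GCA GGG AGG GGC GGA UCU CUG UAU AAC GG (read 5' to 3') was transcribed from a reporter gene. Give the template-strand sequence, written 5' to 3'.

Replace U with T to get the coding DNA strand: CACCACCCCCGAATCCGTGCGATAGTATGCACGAGAGCAGGGAGGGGCGGATCTCTGTATAACGG. The template strand is its reverse complement (complement GTGGTGGGGGCTTAGGCACGCTATCATACGTGCTCTCGTCCCTCCCCGCCTAGAGACATATTGCC, then reverse).

5'-CCGTTATACAGAGATCCGCCCCTCCCTGCTCTCGTGCATACTATCGCACGGATTCGGGGGTGGTG-3'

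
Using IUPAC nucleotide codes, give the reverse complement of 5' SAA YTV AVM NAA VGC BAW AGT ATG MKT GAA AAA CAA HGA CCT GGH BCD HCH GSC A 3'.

5′-TGSCDGDHGVDCCAGGTCDTTGTTTTTCAMKCATACTWTVGCBTTNKBTBARTTS-3′

Standard pairs A↔T, G↔C; ambiguity codes pair Y↔R, M↔K, W↔W, S↔S, B↔V, D↔H, N↔N. Complement (STTRABTBKNTTBCGVTWTCATACKMACTTTTTGTTDCTGGACCDVGHDGDCSGT), then reverse for 5'→3'.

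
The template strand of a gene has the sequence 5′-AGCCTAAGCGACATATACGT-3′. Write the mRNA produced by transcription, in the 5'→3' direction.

5′-ACGUAUAUGUCGCUUAGGCU-3′

The mRNA has the sequence of the coding strand (reverse complement of the template) with T→U. Reverse complement of AGCCTAAGCGACATATACGT is ACGTATATGTCGCTTAGGCT; then T→U.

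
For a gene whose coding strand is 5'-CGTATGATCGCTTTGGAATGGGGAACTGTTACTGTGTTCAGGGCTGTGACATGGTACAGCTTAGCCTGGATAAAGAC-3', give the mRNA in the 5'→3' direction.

mRNA has the coding-strand sequence with U in place of T.

5'-CGUAUGAUCGCUUUGGAAUGGGGAACUGUUACUGUGUUCAGGGCUGUGACAUGGUACAGCUUAGCCUGGAUAAAGAC-3'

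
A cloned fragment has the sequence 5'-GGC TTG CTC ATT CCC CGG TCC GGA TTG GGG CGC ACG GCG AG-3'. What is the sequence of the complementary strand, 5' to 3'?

The complement of GGCTTGCTCATTCCCCGGTCCGGATTGGGGCGCACGGCGAG is CCGAACGAGTAAGGGGCCAGGCCTAACCCCGCGTGCCGCTC (A↔T, G↔C). DNA strands are antiparallel, so the complementary strand runs 3'→5'; reversing gives the 5'→3' form.

5′-CTCGCCGTGCGCCCCAATCCGGACCGGGGAATGAGCAAGCC-3′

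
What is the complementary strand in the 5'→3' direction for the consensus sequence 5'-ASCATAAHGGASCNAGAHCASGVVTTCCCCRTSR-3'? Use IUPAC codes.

Standard pairs A↔T, G↔C; ambiguity codes pair R↔Y, S↔S, H↔D, V↔B, N↔N. Complement (TSGTATTDCCTSGNTCTDGTSCBBAAGGGGYASY), then reverse for 5'→3'.

5'-YSAYGGGGAABBCSTGDTCTNGSTCCDTTATGST-3'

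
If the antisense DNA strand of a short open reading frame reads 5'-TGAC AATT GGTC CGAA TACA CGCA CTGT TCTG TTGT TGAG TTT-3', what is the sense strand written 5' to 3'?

The coding strand is complementary and antiparallel to the template: take the complement (A↔T, G↔C) and reverse.

5'-AAACTCAACAACAGAACAGTGCGTGTATTCGGACCAATTGTCA-3'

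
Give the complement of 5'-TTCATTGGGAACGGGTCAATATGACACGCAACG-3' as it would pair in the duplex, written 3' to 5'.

Base-pairing A↔T, G↔C gives the complement. The complementary strand is antiparallel, so paired with a 5'→3' strand it runs 3'→5'.

3'-AAGTAACCCTTGCCCAGTTATACTGTGCGTTGC-5'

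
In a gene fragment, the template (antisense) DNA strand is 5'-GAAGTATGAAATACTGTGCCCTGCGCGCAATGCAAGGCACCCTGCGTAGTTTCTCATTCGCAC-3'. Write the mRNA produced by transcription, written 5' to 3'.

RNA polymerase reads the template 3'→5' and synthesizes mRNA 5'→3' by base-pairing (A→U, T→A, G↔C). The complement of the template is CTTCATACTTTATGACACGGGACGCGCGTTACGTTCCGTGGGACGCATCAAAGAGTAAGCGTG; antiparallel, so 5'→3' the coding strand is GTGCGAATGAGAAACTACGCAGGGTGCCTTGCATTGCGCGCAGGGCACAGTATTTCATACTTC. Replace T with U for the mRNA.

5'-GUGCGAAUGAGAAACUACGCAGGGUGCCUUGCAUUGCGCGCAGGGCACAGUAUUUCAUACUUC-3'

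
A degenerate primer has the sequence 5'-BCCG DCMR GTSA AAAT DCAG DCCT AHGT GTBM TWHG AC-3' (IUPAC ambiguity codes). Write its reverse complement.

Standard pairs A↔T, G↔C; ambiguity codes pair R↔Y, M↔K, W↔W, S↔S, B↔V, D↔H. Complement (VGGCHGKYCASTTTTAHGTCHGGATDCACAVKAWDCTG), then reverse for 5'→3'.

5'-GTCDWAKVACACDTAGGHCTGHATTTTSACYKGHCGGV-3'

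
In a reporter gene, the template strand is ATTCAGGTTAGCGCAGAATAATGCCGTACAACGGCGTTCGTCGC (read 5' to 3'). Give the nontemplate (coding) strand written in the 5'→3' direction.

The coding strand is complementary and antiparallel to the template: take the complement (A↔T, G↔C) and reverse.

5'-GCGACGAACGCCGTTGTACGGCATTATTCTGCGCTAACCTGAAT-3'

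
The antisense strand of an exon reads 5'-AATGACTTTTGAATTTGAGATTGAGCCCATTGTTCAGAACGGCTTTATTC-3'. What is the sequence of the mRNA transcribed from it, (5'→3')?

5′-GAAUAAAGCCGUUCUGAACAAUGGGCUCAAUCUCAAAUUCAAAAGUCAUU-3′

The mRNA has the sequence of the coding strand (reverse complement of the template) with T→U. Reverse complement of AATGACTTTTGAATTTGAGATTGAGCCCATTGTTCAGAACGGCTTTATTC is GAATAAAGCCGTTCTGAACAATGGGCTCAATCTCAAATTCAAAAGTCATT; then T→U.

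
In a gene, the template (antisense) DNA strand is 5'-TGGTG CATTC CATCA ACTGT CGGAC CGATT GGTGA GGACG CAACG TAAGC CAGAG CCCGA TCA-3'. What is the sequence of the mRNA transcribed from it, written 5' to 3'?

The mRNA has the sequence of the coding strand (reverse complement of the template) with T→U. Reverse complement of TGGTGCATTCCATCAACTGTCGGACCGATTGGTGAGGACGCAACGTAAGCCAGAGCCCGATCA is TGATCGGGCTCTGGCTTACGTTGCGTCCTCACCAATCGGTCCGACAGTTGATGGAATGCACCA; then T→U.

5'-UGAUCGGGCUCUGGCUUACGUUGCGUCCUCACCAAUCGGUCCGACAGUUGAUGGAAUGCACCA-3'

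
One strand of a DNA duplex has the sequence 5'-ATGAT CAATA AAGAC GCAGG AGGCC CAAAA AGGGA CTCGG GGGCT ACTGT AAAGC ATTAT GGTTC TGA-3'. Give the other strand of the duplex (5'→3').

5′-TCAGAACCATAATGCTTTACAGTAGCCCCCGAGTCCCTTTTTGGGCCTCCTGCGTCTTTATTGATCAT-3′

The complement of ATGATCAATAAAGACGCAGGAGGCCCAAAAAGGGACTCGGGGGCTACTGTAAAGCATTATGGTTCTGA is TACTAGTTATTTCTGCGTCCTCCGGGTTTTTCCCTGAGCCCCCGATGACATTTCGTAATACCAAGACT (A↔T, G↔C). DNA strands are antiparallel, so the complementary strand runs 3'→5'; reversing gives the 5'→3' form.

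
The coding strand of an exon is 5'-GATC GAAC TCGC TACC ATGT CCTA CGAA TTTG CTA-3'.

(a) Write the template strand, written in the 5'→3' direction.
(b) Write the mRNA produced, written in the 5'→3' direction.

(a) 5'-TAGCAAATTCGTAGGACATGGTAGCGAGTTCGATC-3'
(b) 5'-GAUCGAACUCGCUACCAUGUCCUACGAAUUUGCUA-3'

(a) The template strand is the reverse complement of the coding strand: complement CTAGCTTGAGCGATGGTACAGGATGCTTAAACGAT, then reverse.
(b) mRNA matches the coding strand with T→U.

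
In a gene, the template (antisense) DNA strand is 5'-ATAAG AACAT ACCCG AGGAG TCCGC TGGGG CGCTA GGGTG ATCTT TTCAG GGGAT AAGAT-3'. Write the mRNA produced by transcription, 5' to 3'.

5′-AUCUUAUCCCCUGAAAAGAUCACCCUAGCGCCCCAGCGGACUCCUCGGGUAUGUUCUUAU-3′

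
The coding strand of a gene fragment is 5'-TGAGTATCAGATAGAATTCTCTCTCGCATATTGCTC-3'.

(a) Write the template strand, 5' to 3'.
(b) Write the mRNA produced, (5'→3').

(a) 5'-GAGCAATATGCGAGAGAGAATTCTATCTGATACTCA-3'
(b) 5'-UGAGUAUCAGAUAGAAUUCUCUCUCGCAUAUUGCUC-3'

(a) The template strand is the reverse complement of the coding strand: complement ACTCATAGTCTATCTTAAGAGAGAGCGTATAACGAG, then reverse.
(b) mRNA matches the coding strand with T→U.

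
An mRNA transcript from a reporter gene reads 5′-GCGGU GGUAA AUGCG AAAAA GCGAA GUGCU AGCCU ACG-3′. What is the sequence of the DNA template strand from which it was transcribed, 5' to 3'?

Replace U with T to get the coding DNA strand: GCGGTGGTAAATGCGAAAAAGCGAAGTGCTAGCCTACG. The template strand is its reverse complement (complement CGCCACCATTTACGCTTTTTCGCTTCACGATCGGATGC, then reverse).

5'-CGTAGGCTAGCACTTCGCTTTTTCGCATTTACCACCGC-3'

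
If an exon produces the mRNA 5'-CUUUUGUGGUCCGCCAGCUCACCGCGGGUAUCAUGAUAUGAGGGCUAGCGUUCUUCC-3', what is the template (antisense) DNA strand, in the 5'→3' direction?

Replace U with T to get the coding DNA strand: CTTTTGTGGTCCGCCAGCTCACCGCGGGTATCATGATATGAGGGCTAGCGTTCTTCC. The template strand is its reverse complement (complement GAAAACACCAGGCGGTCGAGTGGCGCCCATAGTACTATACTCCCGATCGCAAGAAGG, then reverse).

5'-GGAAGAACGCTAGCCCTCATATCATGATACCCGCGGTGAGCTGGCGGACCACAAAAG-3'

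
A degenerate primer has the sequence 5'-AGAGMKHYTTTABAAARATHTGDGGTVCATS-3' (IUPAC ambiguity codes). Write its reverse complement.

Standard pairs A↔T, G↔C; ambiguity codes pair R↔Y, M↔K, S↔S, B↔V, D↔H. Complement (TCTCKMDRAAATVTTTYTADACHCCABGTAS), then reverse for 5'→3'.

5'-SATGBACCHCADATYTTTVTAAARDMKCTCT-3'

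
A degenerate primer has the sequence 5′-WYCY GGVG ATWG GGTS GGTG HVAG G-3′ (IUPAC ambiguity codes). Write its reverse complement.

Standard pairs A↔T, G↔C; ambiguity codes pair Y↔R, W↔W, S↔S, H↔D, V↔B. Complement (WRGRCCBCTAWCCCASCCACDBTCC), then reverse for 5'→3'.

5′-CCTBDCACCSACCCWATCBCCRGRW-3′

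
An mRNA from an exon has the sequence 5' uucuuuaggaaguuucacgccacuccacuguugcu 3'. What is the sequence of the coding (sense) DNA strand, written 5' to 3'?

The coding DNA strand has the same 5'→3' sequence as the mRNA with U replaced by T.

5'-TTCTTTAGGAAGTTTCACGCCACTCCACTGTTGCT-3'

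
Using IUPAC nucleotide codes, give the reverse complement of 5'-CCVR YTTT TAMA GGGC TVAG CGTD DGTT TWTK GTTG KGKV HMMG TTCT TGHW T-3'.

Standard pairs A↔T, G↔C; ambiguity codes pair R↔Y, M↔K, W↔W, D↔H, V↔B. Complement (GGBYRAAAATKTCCCGABTCGCAHHCAAAWAMCAACMCMBDKKCAAGAACDWA), then reverse for 5'→3'.

5'-AWDCAAGAACKKDBMCMCAACMAWAAACHHACGCTBAGCCCTKTAAAARYBGG-3'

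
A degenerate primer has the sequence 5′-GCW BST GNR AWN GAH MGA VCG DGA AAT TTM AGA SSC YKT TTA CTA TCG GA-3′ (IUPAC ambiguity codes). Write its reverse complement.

Standard pairs A↔T, G↔C; ambiguity codes pair R↔Y, M↔K, W↔W, S↔S, B↔V, D↔H, N↔N. Complement (CGWVSACNYTWNCTDKCTBGCHCTTTAAAKTCTSSGRMAAATGATAGCCT), then reverse for 5'→3'.

5'-TCCGATAGTAAAMRGSSTCTKAAATTTCHCGBTCKDTCNWTYNCASVWGC-3'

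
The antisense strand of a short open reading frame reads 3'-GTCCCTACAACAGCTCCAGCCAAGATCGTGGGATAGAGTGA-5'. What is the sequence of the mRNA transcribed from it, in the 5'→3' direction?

5′-CAGGGAUGUUGUCGAGGUCGGUUCUAGCACCCUAUCUCACU-3′

Reading the template 3'→5' as shown, RNA polymerase pairs each base (A→U, T→A, G↔C) to build mRNA 5'→3' directly.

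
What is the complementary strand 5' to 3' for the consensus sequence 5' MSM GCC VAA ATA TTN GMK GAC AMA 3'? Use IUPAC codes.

5'-TKTGTCMKCNAATATTTBGGCKSK-3'

Standard pairs A↔T, G↔C; ambiguity codes pair M↔K, S↔S, V↔B, N↔N. Complement (KSKCGGBTTTATAANCKMCTGTKT), then reverse for 5'→3'.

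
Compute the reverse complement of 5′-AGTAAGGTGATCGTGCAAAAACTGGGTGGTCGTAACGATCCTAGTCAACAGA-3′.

5'-TCTGTTGACTAGGATCGTTACGACCACCCAGTTTTTGCACGATCACCTTACT-3'

Reading the sequence 3'→5' and pairing each base (A↔T, G↔C) gives the reverse complement directly.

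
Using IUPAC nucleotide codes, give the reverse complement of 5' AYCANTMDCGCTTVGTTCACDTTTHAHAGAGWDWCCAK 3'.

5'-MTGGWHWCTCTDTDAAAHGTGAACBAAGCGHKANTGRT-3'

Standard pairs A↔T, G↔C; ambiguity codes pair Y↔R, M↔K, W↔W, D↔H, V↔B, N↔N. Complement (TRGTNAKHGCGAABCAAGTGHAAADTDTCTCWHWGGTM), then reverse for 5'→3'.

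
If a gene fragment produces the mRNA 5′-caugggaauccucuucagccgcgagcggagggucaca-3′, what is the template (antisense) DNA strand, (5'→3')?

5'-TGTGACCCTCCGCTCGCGGCTGAAGAGGATTCCCATG-3'

Replace U with T to get the coding DNA strand: CATGGGAATCCTCTTCAGCCGCGAGCGGAGGGTCACA. The template strand is its reverse complement (complement GTACCCTTAGGAGAAGTCGGCGCTCGCCTCCCAGTGT, then reverse).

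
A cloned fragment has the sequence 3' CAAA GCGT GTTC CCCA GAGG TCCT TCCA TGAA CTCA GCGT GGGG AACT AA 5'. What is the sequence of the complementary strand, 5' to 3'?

The strand is given 3'→5', so its complement runs 5'→3' in the same left-to-right order: pair each base A↔T, G↔C.

5'-GTTTCGCACAAGGGGTCTCCAGGAAGGTACTTGAGTCGCACCCCTTGATT-3'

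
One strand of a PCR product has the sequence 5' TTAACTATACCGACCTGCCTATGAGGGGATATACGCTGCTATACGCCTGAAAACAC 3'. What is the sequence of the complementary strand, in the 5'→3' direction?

5'-GTGTTTTCAGGCGTATAGCAGCGTATATCCCCTCATAGGCAGGTCGGTATAGTTAA-3'

The complement of TTAACTATACCGACCTGCCTATGAGGGGATATACGCTGCTATACGCCTGAAAACAC is AATTGATATGGCTGGACGGATACTCCCCTATATGCGACGATATGCGGACTTTTGTG (A↔T, G↔C). DNA strands are antiparallel, so the complementary strand runs 3'→5'; reversing gives the 5'→3' form.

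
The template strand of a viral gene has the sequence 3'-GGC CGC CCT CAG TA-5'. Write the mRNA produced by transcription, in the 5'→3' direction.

Reading the template 3'→5' as shown, RNA polymerase pairs each base (A→U, T→A, G↔C) to build mRNA 5'→3' directly.

5′-CCGGCGGGAGUCAU-3′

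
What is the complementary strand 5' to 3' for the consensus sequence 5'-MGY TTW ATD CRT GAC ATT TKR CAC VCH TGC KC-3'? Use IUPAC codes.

Standard pairs A↔T, G↔C; ambiguity codes pair R↔Y, M↔K, W↔W, D↔H, V↔B. Complement (KCRAAWTAHGYACTGTAAAMYGTGBGDACGMG), then reverse for 5'→3'.

5'-GMGCADGBGTGYMAAATGTCAYGHATWAARCK-3'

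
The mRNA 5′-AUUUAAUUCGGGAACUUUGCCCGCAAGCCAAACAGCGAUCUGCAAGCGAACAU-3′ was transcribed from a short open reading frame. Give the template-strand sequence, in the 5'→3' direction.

5′-ATGTTCGCTTGCAGATCGCTGTTTGGCTTGCGGGCAAAGTTCCCGAATTAAAT-3′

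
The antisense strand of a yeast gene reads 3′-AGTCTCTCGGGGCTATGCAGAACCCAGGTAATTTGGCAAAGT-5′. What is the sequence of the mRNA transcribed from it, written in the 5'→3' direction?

Reading the template 3'→5' as shown, RNA polymerase pairs each base (A→U, T→A, G↔C) to build mRNA 5'→3' directly.

5'-UCAGAGAGCCCCGAUACGUCUUGGGUCCAUUAAACCGUUUCA-3'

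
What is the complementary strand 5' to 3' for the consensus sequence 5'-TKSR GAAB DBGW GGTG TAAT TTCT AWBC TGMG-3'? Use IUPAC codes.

Standard pairs A↔T, G↔C; ambiguity codes pair R↔Y, M↔K, W↔W, S↔S, B↔V, D↔H. Complement (AMSYCTTVHVCWCCACATTAAAGATWVGACKC), then reverse for 5'→3'.

5'-CKCAGVWTAGAAATTACACCWCVHVTTCYSMA-3'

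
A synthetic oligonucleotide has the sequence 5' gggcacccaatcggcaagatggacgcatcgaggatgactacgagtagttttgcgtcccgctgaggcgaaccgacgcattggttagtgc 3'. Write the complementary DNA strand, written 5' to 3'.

Pairing A↔T and G↔C gives CCCGTGGGTTAGCCGTTCTACCTGCGTAGCTCCTACTGATGCTCATCAAAACGCAGGGCGACTCCGCTTGGCTGCGTAACCAATCACG, running 3'→5'. Reverse for the 5'→3' convention.

5′-GCACTAACCAATGCGTCGGTTCGCCTCAGCGGGACGCAAAACTACTCGTAGTCATCCTCGATGCGTCCATCTTGCCGATTGGGTGCCC-3′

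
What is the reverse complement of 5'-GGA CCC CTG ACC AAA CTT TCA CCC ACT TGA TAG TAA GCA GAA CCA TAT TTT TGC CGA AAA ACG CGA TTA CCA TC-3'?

5'-GATGGTAATCGCGTTTTTCGGCAAAAATATGGTTCTGCTTACTATCAAGTGGGTGAAAGTTTGGTCAGGGGTCC-3'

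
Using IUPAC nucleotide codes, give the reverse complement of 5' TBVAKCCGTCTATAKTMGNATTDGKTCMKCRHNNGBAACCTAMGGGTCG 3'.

5'-CGACCCKTAGGTTVCNNDYGMKGAMCHAATNCKAMTATAGACGGMTBVA-3'

Standard pairs A↔T, G↔C; ambiguity codes pair R↔Y, M↔K, B↔V, D↔H, N↔N. Complement (AVBTMGGCAGATATMAKCNTAAHCMAGKMGYDNNCVTTGGATKCCCAGC), then reverse for 5'→3'.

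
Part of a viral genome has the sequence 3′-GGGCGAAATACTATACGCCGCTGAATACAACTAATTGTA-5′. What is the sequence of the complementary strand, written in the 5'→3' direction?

The strand is given 3'→5', so its complement runs 5'→3' in the same left-to-right order: pair each base A↔T, G↔C.

5'-CCCGCTTTATGATATGCGGCGACTTATGTTGATTAACAT-3'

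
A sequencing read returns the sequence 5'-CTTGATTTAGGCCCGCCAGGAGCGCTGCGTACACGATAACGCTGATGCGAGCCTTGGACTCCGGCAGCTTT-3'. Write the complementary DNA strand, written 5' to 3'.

5'-AAAGCTGCCGGAGTCCAAGGCTCGCATCAGCGTTATCGTGTACGCAGCGCTCCTGGCGGGCCTAAATCAAG-3'

Pairing A↔T and G↔C gives GAACTAAATCCGGGCGGTCCTCGCGACGCATGTGCTATTGCGACTACGCTCGGAACCTGAGGCCGTCGAAA, running 3'→5'. Reverse for the 5'→3' convention.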